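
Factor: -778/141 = -1*2^1*3^ (-1)*47^ (-1)*389^1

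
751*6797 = 5104547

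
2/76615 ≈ 0.0000261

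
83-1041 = -958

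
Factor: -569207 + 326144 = -1*3^2*113^1*239^1 = -243063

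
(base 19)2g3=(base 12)719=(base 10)1029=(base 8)2005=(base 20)2b9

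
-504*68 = -34272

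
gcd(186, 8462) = 2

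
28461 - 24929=3532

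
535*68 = 36380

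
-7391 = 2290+-9681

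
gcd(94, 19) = 1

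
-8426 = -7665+-761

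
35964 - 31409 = 4555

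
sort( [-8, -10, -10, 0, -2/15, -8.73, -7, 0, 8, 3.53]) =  [-10, -10, -8.73, -8, -7, -2/15, 0, 0, 3.53, 8]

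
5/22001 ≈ 0.000227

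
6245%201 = 14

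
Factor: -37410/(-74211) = 2^1 * 5^1 * 43^1 * 853^(-1) = 430/853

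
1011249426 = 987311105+23938321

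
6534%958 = 786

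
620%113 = 55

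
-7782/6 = -1297 = -1297.00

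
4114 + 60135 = 64249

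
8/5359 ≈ 0.00149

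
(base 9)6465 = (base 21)agb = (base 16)1295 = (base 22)9i5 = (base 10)4757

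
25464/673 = 37 + 563/673 ≈ 37.84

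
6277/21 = 298 + 19/21 ≈ 298.90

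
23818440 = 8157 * 2920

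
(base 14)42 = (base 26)26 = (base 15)3d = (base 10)58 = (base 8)72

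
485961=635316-149355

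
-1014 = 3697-4711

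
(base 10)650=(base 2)1010001010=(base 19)1f4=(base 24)132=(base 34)j4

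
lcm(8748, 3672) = 297432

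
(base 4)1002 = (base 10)66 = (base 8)102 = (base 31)24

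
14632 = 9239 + 5393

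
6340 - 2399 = 3941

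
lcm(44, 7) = 308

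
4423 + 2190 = 6613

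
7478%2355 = 413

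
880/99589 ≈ 0.00884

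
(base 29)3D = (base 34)2W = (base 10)100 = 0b1100100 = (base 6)244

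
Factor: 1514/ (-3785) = -1 * 2^1 * 5^ (-1) = -2/5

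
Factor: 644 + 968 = 2^2*13^1*31^1 = 1612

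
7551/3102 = 2 + 449/1034 ≈ 2.43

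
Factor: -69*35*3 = -1*3^2*5^1*7^1*23^1 = -7245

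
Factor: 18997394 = 2^1 * 13^1 * 730669^1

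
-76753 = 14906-91659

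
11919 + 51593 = 63512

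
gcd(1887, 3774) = 1887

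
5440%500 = 440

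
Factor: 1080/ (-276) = -1 * 2^1 * 3^2 * 5^1 * 23^ (-1) = -90/23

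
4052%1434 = 1184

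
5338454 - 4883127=455327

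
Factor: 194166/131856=2^(-3) * 3^1 * 7^1 * 23^1 * 41^(-1)=483/328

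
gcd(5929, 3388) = 847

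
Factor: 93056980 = 2^2 * 5^1 * 17^1 * 273697^1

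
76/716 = 19/179 ≈ 0.106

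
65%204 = 65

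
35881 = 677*53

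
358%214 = 144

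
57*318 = 18126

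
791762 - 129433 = 662329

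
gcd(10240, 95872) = 128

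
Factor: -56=-1 * 2^3 * 7^1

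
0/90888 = 0 = 0.00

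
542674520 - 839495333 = -296820813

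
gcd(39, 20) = 1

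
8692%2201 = 2089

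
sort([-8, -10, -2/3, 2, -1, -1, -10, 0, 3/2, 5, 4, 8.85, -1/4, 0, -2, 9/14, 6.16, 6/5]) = [-10, -10, -8, -2, -1, -1, -2/3, -1/4, 0, 0, 9/14, 6/5, 3/2, 2, 4, 5, 6.16, 8.85]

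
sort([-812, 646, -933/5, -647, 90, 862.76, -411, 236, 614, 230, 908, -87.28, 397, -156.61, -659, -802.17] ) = [-812, -802.17, -659, -647, -411, -933/5, -156.61, -87.28, 90, 230, 236, 397, 614, 646, 862.76, 908] 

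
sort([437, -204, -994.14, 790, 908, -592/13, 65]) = [-994.14, -204, -592/13, 65, 437, 790, 908]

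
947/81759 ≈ 0.0116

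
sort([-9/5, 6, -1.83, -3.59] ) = [-3.59, -1.83, -9/5, 6] 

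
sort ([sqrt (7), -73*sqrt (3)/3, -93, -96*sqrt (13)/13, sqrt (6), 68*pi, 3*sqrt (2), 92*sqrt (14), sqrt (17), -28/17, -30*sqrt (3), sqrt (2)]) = [-93, -30*sqrt (3), -73*sqrt (3)/3, -96*sqrt (13)/13, -28/17, sqrt (2), sqrt (6), sqrt (7), sqrt (17), 3*sqrt (2), 68*pi, 92*sqrt (14)]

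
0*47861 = 0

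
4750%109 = 63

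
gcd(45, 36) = 9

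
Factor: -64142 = -1*2^1*13^1*2467^1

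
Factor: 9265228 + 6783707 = 3^6*5^1*7^1*17^1*37^1 = 16048935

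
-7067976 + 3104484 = -3963492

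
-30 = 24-54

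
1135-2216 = -1081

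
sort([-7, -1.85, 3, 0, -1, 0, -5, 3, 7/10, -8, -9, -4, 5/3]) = [-9, -8, -7, -5, -4, -1.85, -1, 0, 0, 7/10, 5/3, 3, 3]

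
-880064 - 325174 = -1205238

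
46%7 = 4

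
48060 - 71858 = -23798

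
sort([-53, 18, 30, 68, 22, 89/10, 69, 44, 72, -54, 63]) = [-54, -53, 89/10, 18, 22, 30, 44, 63, 68, 69, 72]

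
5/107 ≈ 0.0467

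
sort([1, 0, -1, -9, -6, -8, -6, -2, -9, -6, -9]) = [-9, -9, -9, -8, -6, -6, -6, -2, -1, 0, 1]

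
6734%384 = 206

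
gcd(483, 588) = 21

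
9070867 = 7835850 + 1235017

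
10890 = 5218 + 5672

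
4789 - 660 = 4129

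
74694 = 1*74694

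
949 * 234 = 222066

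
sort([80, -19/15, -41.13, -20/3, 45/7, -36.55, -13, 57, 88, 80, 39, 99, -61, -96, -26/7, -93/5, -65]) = [-96, -65, -61, -41.13, -36.55, -93/5, -13, -20/3, -26/7, -19/15, 45/7, 39, 57, 80, 80, 88, 99]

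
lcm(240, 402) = 16080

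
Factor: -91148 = -1*2^2*22787^1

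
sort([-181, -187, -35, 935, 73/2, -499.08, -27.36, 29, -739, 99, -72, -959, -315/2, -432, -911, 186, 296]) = [-959, -911, -739, -499.08, -432, -187, -181, -315/2, -72, -35, -27.36, 29, 73/2, 99, 186, 296, 935]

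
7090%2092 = 814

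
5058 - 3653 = 1405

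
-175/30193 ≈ -0.00580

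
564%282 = 0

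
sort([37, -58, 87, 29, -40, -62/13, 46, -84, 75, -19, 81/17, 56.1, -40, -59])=[-84, -59, -58, -40, -40, -19, -62/13, 81/17, 29, 37, 46, 56.1, 75, 87]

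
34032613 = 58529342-24496729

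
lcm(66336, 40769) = 3913824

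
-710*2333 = -1656430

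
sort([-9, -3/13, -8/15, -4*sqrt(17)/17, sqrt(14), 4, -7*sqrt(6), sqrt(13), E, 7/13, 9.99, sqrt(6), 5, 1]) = [-7*sqrt(6), -9, -4*sqrt(17)/17, -8/15, -3/13, 7/13, 1, sqrt(6), E, sqrt(13), sqrt(14), 4, 5, 9.99]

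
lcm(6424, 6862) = 301928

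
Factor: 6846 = 2^1 * 3^1 * 7^1 * 163^1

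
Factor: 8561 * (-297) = -1 * 3^3 * 7^1 * 11^1 * 1223^1 = -2542617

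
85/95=17/19≈0.895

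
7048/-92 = -76 - 14/23 ≈ -76.61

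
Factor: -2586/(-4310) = 3^1*5^(-1) = 3/5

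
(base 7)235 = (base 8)174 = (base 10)124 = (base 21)5j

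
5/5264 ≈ 0.000950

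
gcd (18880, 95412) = 4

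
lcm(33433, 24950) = 1671650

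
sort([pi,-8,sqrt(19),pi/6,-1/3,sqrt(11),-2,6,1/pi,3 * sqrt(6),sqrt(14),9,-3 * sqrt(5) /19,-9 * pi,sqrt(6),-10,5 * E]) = [-9 * pi,-10,-8,-2,-3 * sqrt(5) /19,-1/3,1/pi,pi/6,sqrt(6),pi,sqrt(11),sqrt(14),sqrt(19),6,3 * sqrt(6),9,5 * E]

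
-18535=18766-37301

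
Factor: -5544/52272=-1 * 2^(-1) * 3^(-1) * 7^1 * 11^(-1)=-7/66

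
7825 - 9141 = -1316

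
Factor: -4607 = -1*17^1*271^1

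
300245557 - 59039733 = 241205824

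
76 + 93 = 169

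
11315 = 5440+5875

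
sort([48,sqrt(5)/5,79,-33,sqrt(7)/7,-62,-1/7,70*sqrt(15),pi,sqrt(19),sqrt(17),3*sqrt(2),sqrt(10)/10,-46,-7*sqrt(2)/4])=[-62,-46,-33,-7*sqrt(2)/4,-1/7,sqrt(10)/10,sqrt(7)/7,sqrt(5)/5,pi,sqrt(17),3*sqrt(2),sqrt(19),48,79,70*sqrt(15)]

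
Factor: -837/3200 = -1 * 2^(-7) * 3^3 * 5^(-2) * 31^1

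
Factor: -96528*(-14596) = 2^6*3^1*41^1*89^1*2011^1 = 1408922688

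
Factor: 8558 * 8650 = 2^2 * 5^2 * 11^1 * 173^1 * 389^1 = 74026700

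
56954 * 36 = 2050344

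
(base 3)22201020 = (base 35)56g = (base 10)6351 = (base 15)1d36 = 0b1100011001111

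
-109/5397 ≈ -0.0202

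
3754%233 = 26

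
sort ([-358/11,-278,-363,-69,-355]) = [-363,-355,-278,-69,-358/11]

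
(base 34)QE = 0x382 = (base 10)898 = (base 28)142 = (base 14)482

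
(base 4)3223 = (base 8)353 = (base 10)235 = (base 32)7b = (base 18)d1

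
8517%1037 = 221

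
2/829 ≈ 0.00241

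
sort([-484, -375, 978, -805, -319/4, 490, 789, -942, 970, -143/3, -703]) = [-942, -805, -703, -484, -375, -319/4, -143/3, 490, 789, 970, 978]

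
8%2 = 0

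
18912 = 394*48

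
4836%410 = 326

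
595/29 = 20+15/29 ≈ 20.52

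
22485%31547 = 22485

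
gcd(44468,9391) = 1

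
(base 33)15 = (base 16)26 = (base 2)100110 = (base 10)38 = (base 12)32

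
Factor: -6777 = -1*3^3*251^1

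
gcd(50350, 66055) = 5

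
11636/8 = 2909/2 = 1454.50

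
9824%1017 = 671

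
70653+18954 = 89607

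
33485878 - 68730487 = -35244609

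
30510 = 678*45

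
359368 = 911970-552602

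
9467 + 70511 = 79978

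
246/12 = 41/2 = 20.50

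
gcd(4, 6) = 2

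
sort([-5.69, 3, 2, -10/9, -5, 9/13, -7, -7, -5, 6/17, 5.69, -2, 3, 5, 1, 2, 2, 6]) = [-7, -7, -5.69, -5, -5, -2, -10/9, 6/17, 9/13, 1, 2, 2, 2, 3, 3, 5, 5.69, 6]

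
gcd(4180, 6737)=1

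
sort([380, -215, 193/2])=[-215, 193/2, 380]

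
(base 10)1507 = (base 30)1k7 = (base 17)53b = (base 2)10111100011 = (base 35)182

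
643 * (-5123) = -3294089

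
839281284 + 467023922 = 1306305206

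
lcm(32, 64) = 64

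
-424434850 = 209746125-634180975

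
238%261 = 238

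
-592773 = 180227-773000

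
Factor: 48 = 2^4 * 3^1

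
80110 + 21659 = 101769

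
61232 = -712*(-86)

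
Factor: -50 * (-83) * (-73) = -1 * 2^1 * 5^2 * 73^1 * 83^1 = -302950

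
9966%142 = 26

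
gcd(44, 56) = 4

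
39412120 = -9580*(-4114)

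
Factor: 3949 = 11^1 * 359^1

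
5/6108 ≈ 0.000819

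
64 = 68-4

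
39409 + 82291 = 121700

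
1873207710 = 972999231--900208479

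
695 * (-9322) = -6478790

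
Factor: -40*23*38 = -1*2^4*5^1*19^1*23^1 = -34960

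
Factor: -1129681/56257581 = -1*3^(-1)*7^1*71^1*1459^(-1)*2273^1*12853^(-1)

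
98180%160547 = 98180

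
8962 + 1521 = 10483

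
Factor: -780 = -1 * 2^2 * 3^1 * 5^1 * 13^1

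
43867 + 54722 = 98589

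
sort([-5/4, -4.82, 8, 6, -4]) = [-4.82, -4, -5/4, 6, 8]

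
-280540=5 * (-56108)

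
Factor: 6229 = 6229^1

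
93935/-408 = -230 - 95/408 ≈ -230.23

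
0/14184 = 0 = 0.00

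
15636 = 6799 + 8837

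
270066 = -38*(-7107)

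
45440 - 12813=32627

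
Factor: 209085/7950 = 2^(-1)*5^(-1)*263^1 = 263/10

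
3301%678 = 589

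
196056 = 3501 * 56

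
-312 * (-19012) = 5931744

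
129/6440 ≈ 0.0200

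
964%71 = 41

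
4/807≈0.00496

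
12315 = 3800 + 8515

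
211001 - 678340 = -467339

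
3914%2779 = 1135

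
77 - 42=35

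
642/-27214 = -321/13607 ≈ -0.0236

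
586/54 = 293/27 ≈ 10.85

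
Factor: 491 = 491^1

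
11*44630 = 490930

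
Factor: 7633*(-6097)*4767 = -1*3^1*7^2*13^1*17^1*67^1*227^1*449^1 = -221848557567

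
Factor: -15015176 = -1*2^3*11^1*170627^1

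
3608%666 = 278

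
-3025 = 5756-8781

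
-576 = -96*6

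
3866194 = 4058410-192216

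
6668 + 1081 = 7749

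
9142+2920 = 12062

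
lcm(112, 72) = 1008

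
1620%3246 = 1620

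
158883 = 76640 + 82243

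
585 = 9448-8863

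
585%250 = 85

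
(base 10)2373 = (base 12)1459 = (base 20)5id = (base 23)4b4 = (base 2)100101000101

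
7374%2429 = 87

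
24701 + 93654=118355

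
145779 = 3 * 48593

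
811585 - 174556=637029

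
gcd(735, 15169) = 7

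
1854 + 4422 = 6276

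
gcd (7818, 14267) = 1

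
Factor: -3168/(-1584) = 2^1 = 2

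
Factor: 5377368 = 2^3 * 3^1 * 224057^1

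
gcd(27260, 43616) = 5452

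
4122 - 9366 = -5244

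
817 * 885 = 723045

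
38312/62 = 617 + 29/31 ≈ 617.94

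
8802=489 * 18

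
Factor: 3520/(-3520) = -1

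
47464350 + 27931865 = 75396215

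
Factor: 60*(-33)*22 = -1*2^3*3^2*5^1*11^2 = -43560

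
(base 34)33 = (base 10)105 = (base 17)63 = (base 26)41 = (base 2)1101001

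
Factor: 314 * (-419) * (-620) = 2^3 * 5^1 * 31^1 * 157^1 * 419^1 = 81570920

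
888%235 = 183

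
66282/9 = 22094/3 ≈ 7364.67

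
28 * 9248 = 258944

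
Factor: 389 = 389^1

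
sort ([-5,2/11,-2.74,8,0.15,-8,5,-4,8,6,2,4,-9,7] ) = [-9,-8,-5,-4,-2.74,0.15,2/11,2,4,5,6,7,8,8] 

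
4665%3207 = 1458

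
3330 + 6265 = 9595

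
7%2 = 1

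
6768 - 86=6682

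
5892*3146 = 18536232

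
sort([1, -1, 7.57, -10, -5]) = [-10, -5, -1, 1, 7.57]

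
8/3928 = 1/491 ≈ 0.00204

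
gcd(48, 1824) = 48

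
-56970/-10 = 5697 = 5697.00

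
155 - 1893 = -1738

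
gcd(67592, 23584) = 8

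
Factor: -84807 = -1*3^5*349^1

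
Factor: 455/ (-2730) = -1 * 2^ (-1) * 3^ (-1) = -1/6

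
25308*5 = 126540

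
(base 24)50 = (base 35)3f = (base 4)1320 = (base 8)170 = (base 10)120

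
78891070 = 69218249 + 9672821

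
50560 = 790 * 64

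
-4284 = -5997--1713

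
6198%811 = 521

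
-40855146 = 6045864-46901010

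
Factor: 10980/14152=2^(-1) * 3^2 * 5^1 * 29^(-1)=45/58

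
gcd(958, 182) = 2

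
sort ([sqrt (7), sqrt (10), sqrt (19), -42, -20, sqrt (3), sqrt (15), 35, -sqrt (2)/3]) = [-42, -20, -sqrt (2)/3, sqrt (3), sqrt (7), sqrt (10), sqrt (15), sqrt (19), 35]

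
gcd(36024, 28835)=79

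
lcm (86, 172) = 172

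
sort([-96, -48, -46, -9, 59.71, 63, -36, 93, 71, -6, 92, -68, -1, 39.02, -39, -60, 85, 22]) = [-96, -68, -60, -48, -46, -39, -36, -9, -6, -1, 22, 39.02, 59.71, 63, 71, 85, 92, 93]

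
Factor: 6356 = 2^2*7^1*227^1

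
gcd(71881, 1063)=1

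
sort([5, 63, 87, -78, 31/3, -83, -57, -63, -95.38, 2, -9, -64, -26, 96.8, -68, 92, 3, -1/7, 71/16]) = [-95.38, -83, -78, -68, -64, -63, -57, -26, -9, -1/7, 2, 3, 71/16, 5, 31/3, 63, 87, 92, 96.8]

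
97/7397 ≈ 0.0131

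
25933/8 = 3241 + 5/8 ≈ 3241.63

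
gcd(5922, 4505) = 1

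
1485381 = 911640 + 573741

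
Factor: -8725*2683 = -1*5^2*349^1*2683^1 = -23409175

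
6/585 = 2/195 ≈ 0.0103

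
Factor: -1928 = -1 * 2^3 * 241^1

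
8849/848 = 10 + 369/848 ≈ 10.44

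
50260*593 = 29804180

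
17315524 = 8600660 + 8714864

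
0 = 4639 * 0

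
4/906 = 2/453≈0.00442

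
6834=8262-1428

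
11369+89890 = 101259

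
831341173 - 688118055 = 143223118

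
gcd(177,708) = 177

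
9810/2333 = 4 + 478/2333 ≈ 4.20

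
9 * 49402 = 444618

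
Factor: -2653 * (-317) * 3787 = 7^2 * 317^1 * 379^1 * 541^1 = 3184870787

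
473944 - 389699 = 84245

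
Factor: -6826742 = -1*2^1*13^1*262567^1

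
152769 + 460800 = 613569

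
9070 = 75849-66779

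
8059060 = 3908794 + 4150266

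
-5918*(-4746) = 28086828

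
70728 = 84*842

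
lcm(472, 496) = 29264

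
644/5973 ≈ 0.108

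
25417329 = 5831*4359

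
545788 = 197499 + 348289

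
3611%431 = 163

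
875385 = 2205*397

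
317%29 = 27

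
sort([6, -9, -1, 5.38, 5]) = [-9, -1, 5, 5.38, 6]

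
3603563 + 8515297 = 12118860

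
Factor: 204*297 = 2^2*3^4*11^1*17^1 = 60588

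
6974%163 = 128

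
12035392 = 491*24512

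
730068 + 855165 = 1585233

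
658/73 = 9 + 1/73 ≈ 9.01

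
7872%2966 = 1940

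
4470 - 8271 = -3801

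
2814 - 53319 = -50505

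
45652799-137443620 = -91790821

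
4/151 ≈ 0.0265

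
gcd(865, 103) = 1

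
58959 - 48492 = 10467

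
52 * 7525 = 391300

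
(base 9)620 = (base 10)504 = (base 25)k4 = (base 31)g8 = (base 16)1f8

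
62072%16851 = 11519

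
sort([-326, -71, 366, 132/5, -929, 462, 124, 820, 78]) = [-929, -326, -71, 132/5, 78, 124, 366, 462, 820]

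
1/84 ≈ 0.0119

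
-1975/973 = -2 - 29/973 ≈ -2.03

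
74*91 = 6734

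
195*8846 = 1724970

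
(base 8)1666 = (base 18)2ge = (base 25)1d0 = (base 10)950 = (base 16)3b6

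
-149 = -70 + -79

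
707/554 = 1 + 153/554 ≈ 1.28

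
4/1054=2/527 ≈ 0.00380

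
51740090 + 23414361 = 75154451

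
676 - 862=-186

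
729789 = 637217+92572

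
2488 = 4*622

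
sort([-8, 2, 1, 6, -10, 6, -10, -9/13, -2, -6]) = [-10, -10, -8, -6, -2, -9/13, 1, 2, 6, 6]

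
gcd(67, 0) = 67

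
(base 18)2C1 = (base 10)865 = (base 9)1161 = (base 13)517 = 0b1101100001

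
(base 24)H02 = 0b10011001000010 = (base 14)37D8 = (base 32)9I2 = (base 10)9794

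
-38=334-372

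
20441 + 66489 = 86930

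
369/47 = 7+40/47 ≈ 7.85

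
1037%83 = 41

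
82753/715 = 7523/65 ≈ 115.74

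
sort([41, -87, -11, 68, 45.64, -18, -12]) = [-87, -18, -12, -11, 41, 45.64, 68]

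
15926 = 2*7963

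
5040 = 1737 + 3303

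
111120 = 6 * 18520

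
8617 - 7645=972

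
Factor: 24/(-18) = -1*2^2*3^(-1) = -4/3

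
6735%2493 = 1749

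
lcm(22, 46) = 506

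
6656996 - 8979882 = -2322886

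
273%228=45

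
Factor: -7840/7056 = -1*2^1*3^(-2)*5^1 = -10/9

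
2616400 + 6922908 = 9539308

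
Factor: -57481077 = -1 * 3^1 * 19160359^1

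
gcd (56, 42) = 14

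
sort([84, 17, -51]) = [-51, 17, 84]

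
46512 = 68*684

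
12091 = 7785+4306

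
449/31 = 14 + 15/31 ≈ 14.48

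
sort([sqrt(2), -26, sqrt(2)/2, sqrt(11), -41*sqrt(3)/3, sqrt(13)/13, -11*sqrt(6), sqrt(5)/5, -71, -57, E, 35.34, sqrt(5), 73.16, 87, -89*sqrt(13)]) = [-89*sqrt(13), -71, -57, -11*sqrt(6), -26, -41*sqrt(3)/3, sqrt(13)/13, sqrt(5)/5, sqrt(2)/2, sqrt(2), sqrt(5), E, sqrt(11), 35.34, 73.16, 87]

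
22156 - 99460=-77304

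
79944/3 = 26648 = 26648.00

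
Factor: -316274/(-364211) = 2^1 * 7^1 * 41^1 * 661^(-1) = 574/661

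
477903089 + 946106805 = 1424009894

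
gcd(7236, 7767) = 9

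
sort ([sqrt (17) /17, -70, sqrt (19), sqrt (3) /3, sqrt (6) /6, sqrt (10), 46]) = [-70, sqrt (17) /17, sqrt (6) /6, sqrt (3) /3, sqrt (10), sqrt (19), 46]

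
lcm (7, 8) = 56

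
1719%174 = 153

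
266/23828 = 19/1702 ≈ 0.0112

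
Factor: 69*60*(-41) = -1*2^2*3^2*5^1*23^1*41^1 = -169740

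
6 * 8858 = 53148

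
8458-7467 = 991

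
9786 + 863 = 10649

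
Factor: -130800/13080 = -1*2^1*5^1 = -10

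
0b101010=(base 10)42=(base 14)30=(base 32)1a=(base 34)18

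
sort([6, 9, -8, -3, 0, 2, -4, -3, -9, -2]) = [-9, -8, -4, -3, -3, -2, 0, 2, 6, 9]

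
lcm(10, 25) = 50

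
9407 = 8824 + 583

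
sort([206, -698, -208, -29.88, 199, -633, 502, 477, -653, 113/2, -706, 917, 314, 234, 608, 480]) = [-706, -698, -653, -633, -208, -29.88, 113/2, 199, 206, 234, 314, 477, 480, 502, 608, 917]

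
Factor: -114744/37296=-1*2^(-1)*3^(-1)*37^(-1)*683^1=-683/222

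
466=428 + 38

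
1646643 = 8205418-6558775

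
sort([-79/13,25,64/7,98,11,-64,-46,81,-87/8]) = [-64,-46,-87/8,-79/13,64/7,11,25,81,98]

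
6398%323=261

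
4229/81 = 52 + 17/81 ≈ 52.21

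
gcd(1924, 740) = 148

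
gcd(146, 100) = 2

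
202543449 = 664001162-461457713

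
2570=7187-4617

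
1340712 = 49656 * 27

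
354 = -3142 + 3496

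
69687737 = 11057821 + 58629916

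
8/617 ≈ 0.0130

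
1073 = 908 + 165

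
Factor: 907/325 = 5^(-2)*13^(-1)*907^1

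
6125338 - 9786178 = -3660840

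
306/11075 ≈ 0.0276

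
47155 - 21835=25320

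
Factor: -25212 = -1*2^2*3^1*11^1*191^1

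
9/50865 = 3/16955≈0.000177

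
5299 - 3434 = 1865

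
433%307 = 126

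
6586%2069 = 379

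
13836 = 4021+9815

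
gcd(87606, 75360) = 942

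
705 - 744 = -39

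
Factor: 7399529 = 7399529^1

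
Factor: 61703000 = 2^3 * 5^3 * 61703^1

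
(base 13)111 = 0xb7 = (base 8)267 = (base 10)183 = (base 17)ad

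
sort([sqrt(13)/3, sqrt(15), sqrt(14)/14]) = [sqrt(14)/14, sqrt(13)/3, sqrt(15)]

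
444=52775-52331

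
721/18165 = 103/2595 ≈ 0.0397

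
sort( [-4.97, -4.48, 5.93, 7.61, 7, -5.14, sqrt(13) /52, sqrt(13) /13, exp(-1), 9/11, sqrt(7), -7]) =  [-7, -5.14, -4.97, -4.48, sqrt(13) /52, sqrt(13) /13, exp(-1), 9/11, sqrt(7), 5.93, 7, 7.61]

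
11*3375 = 37125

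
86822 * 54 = 4688388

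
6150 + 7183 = 13333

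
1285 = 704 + 581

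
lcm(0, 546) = 0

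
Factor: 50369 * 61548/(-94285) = -1 * 2^2 * 3^1 * 5^(-1) * 11^1 * 19^1 * 23^1 * 109^(-1) * 173^(-1) * 223^1 * 241^1 = -3100111212/94285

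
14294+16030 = 30324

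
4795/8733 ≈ 0.549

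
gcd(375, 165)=15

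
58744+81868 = 140612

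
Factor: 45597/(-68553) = -1 * 3^(-2) * 2539^(-1) * 15199^1 = -15199/22851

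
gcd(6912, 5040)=144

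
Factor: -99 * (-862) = 2^1 * 3^2 * 11^1 * 431^1 = 85338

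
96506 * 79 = 7623974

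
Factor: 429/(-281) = -1 * 3^1 * 11^1 * 13^1 * 281^(-1)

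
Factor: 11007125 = 5^3 * 173^1 * 509^1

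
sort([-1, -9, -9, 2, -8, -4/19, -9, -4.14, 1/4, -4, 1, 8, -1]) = [-9, -9, -9, -8, -4.14, -4, -1, -1, -4/19, 1/4, 1, 2, 8]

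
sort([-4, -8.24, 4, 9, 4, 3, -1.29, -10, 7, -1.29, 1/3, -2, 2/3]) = [-10, -8.24, -4, -2, -1.29, -1.29, 1/3, 2/3, 3, 4, 4, 7, 9]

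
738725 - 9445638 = -8706913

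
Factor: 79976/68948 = 2^1*11^(-1)*13^1*769^1*1567^(-1) = 19994/17237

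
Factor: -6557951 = -1 * 269^1 * 24379^1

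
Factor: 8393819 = 7^1*1199117^1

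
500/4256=125/1064 ≈ 0.117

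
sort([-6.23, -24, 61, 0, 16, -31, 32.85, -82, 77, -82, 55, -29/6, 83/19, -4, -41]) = [-82, -82, -41, -31, -24, -6.23, -29/6, -4, 0, 83/19, 16, 32.85, 55, 61, 77]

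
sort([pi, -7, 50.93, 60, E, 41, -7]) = [-7, -7, E, pi, 41, 50.93, 60]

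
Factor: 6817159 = 503^1*13553^1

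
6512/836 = 7+15/19 ≈ 7.79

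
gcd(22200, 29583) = 3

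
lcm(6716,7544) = 550712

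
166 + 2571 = 2737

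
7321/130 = 56+41/130 ≈ 56.32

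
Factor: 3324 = 2^2*3^1*277^1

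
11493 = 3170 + 8323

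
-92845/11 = -8440 - 5/11 ≈ -8440.45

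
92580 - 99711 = -7131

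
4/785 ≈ 0.00510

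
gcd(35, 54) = 1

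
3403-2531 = 872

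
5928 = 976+4952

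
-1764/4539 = -588/1513 ≈ -0.389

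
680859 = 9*75651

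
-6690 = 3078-9768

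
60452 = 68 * 889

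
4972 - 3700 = 1272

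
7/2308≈0.00303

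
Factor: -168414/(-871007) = 2^1*3^1*31^(-1)*28069^1*28097^(-1)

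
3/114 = 1/38 ≈ 0.0263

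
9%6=3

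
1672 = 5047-3375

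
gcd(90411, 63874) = 1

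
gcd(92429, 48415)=1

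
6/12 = 1/2 = 0.50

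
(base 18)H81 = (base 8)13025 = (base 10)5653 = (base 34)4U9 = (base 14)20BB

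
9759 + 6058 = 15817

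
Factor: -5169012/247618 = -1*2^1*3^1*7^(-1)*23^(-1)*769^(-1)*430751^1 = -2584506/123809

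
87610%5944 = 4394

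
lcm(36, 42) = 252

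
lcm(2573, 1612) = 133796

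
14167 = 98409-84242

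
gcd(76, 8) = 4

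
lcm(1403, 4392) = 101016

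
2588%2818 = 2588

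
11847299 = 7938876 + 3908423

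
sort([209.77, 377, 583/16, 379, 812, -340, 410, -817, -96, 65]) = [-817, -340, -96, 583/16, 65, 209.77, 377, 379, 410, 812]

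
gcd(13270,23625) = 5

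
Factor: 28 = 2^2 * 7^1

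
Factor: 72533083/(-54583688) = -1 * 2^(-3) * 7^2 * 227^1 * 281^(-1) * 6521^1 * 24281^(-1)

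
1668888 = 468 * 3566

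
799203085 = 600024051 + 199179034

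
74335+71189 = 145524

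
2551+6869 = 9420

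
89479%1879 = 1166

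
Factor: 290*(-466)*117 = -1*2^2*3^2*5^1*13^1*29^1*233^1 = -15811380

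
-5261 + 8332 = 3071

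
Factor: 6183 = 3^3*229^1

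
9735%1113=831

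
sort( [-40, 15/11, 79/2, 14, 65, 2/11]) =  [-40, 2/11, 15/11, 14, 79/2, 65]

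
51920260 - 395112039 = -343191779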